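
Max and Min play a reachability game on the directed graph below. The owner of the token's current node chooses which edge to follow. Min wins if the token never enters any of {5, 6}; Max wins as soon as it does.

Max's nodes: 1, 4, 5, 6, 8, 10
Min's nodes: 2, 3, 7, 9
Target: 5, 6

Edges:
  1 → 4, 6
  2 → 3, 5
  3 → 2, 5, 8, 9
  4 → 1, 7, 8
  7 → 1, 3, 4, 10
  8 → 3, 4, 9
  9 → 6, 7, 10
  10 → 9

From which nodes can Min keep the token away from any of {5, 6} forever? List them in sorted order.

A0 = {5, 6}
A1: add {1} — 1 (Max) has 1→6.
A2: add {4} — 4 (Max) has 4→1.
A3: add {8} — 8 (Max) has 8→4.
A4 = A3; e.g. 2 (Min) can still go to 3. Fixed point.
Max's attractor = {1, 4, 5, 6, 8}; Min avoids the target exactly from the complement.

2, 3, 7, 9, 10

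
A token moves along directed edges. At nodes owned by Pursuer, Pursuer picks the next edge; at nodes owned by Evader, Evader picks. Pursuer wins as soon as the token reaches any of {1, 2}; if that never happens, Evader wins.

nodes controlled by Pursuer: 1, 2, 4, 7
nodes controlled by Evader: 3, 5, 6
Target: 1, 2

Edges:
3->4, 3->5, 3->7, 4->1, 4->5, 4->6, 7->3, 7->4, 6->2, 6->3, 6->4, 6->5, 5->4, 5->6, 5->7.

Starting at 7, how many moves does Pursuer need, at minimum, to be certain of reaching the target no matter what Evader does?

A0 = {1, 2}
A1: add {4} — 4 (Pursuer) has 4→1.
A2: add {7} — 7 (Pursuer) has 7→4.
A3 = A2; e.g. 3 (Evader) can still go to 5. Fixed point.
7 enters the attractor at level 2, so Pursuer can force the target in 2 moves from there.

2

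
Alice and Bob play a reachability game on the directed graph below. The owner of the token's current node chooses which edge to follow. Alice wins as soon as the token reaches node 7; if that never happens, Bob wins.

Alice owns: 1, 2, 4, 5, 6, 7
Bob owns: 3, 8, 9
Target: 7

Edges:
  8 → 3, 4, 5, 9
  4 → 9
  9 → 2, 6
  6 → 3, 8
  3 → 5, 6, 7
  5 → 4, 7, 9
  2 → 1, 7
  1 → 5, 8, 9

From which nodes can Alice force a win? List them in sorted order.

A0 = {7}
A1: add {2, 5} — 2 (Alice) has 2→7; 5 (Alice) has 5→7.
A2: add {1} — 1 (Alice) has 1→5.
A3 = A2; e.g. 3 (Bob) can still go to 6. Fixed point.
Alice's winning region = {1, 2, 5, 7}.

1, 2, 5, 7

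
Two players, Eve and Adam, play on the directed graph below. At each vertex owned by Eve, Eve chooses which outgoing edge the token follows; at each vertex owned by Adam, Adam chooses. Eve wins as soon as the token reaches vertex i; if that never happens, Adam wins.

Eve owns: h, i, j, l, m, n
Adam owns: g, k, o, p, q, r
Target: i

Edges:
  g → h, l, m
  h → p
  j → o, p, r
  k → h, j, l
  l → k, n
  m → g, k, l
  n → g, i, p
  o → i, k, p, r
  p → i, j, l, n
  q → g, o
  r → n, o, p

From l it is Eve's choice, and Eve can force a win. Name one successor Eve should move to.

n

A0 = {i}
A1: add {n} — n (Eve) has n→i.
A2: add {l} — l (Eve) has l→n.
A3: add {m} — m (Eve) has m→l.
A4 = A3; e.g. g (Adam) can still go to h. Fixed point.
From l, successor n is in the attractor (rank 1); the other successor k is not.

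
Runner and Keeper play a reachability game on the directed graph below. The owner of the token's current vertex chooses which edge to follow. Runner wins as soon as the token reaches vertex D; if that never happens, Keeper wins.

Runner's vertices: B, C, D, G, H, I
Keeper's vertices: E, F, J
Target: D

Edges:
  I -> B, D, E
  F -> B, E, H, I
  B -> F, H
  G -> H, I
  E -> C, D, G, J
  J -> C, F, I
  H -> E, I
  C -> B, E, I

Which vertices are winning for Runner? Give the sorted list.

A0 = {D}
A1: add {I} — I (Runner) has I→D.
A2: add {C, G, H} — C (Runner) has C→I; G (Runner) has G→I; H (Runner) has H→I.
A3: add {B} — B (Runner) has B→H.
A4 = A3; e.g. E (Keeper) can still go to J. Fixed point.
Runner's winning region = {B, C, D, G, H, I}.

B, C, D, G, H, I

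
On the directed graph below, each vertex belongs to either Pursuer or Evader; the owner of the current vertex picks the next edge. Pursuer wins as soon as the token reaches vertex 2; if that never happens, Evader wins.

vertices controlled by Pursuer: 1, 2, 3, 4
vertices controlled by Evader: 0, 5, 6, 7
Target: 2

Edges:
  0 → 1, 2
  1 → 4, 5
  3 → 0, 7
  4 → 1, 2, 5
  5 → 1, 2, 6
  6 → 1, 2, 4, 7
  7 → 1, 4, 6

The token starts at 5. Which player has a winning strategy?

A0 = {2}
A1: add {4} — 4 (Pursuer) has 4→2.
A2: add {1} — 1 (Pursuer) has 1→4.
A3: add {0} — 0 (Evader): all of {1, 2} already in.
A4: add {3} — 3 (Pursuer) has 3→0.
A5 = A4; e.g. 5 (Evader) can still go to 6. Fixed point.
5 never enters the attractor, so Evader can avoid the target forever.

Evader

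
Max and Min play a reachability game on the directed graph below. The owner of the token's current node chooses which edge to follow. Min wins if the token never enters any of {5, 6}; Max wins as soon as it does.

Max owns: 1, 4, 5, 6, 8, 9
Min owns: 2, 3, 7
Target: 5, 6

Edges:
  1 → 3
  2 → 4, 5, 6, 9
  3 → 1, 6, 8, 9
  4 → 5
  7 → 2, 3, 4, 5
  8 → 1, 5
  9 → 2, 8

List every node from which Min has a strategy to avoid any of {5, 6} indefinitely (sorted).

1, 3, 7

A0 = {5, 6}
A1: add {4, 8} — 4 (Max) has 4→5; 8 (Max) has 8→5.
A2: add {9} — 9 (Max) has 9→8.
A3: add {2} — 2 (Min): all of {4, 5, 6, 9} already in.
A4 = A3; e.g. 1 (Max) has no edge into A3. Fixed point.
Max's attractor = {2, 4, 5, 6, 8, 9}; Min avoids the target exactly from the complement.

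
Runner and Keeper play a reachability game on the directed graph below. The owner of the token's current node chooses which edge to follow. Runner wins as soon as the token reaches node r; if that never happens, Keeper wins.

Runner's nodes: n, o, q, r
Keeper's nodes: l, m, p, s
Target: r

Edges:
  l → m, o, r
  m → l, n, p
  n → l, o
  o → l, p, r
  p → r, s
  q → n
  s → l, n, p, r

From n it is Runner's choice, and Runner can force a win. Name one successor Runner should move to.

o

A0 = {r}
A1: add {o} — o (Runner) has o→r.
A2: add {n} — n (Runner) has n→o.
A3: add {q} — q (Runner) has q→n.
A4 = A3; e.g. l (Keeper) can still go to m. Fixed point.
From n, successor o is in the attractor (rank 1); the other successor l is not.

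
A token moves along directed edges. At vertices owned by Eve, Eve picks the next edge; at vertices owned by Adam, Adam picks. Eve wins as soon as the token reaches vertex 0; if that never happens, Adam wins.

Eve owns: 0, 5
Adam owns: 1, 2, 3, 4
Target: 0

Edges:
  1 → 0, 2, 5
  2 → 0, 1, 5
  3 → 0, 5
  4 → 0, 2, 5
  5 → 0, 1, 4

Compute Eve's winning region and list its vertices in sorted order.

A0 = {0}
A1: add {5} — 5 (Eve) has 5→0.
A2: add {3} — 3 (Adam): all of {0, 5} already in.
A3 = A2; e.g. 1 (Adam) can still go to 2. Fixed point.
Eve's winning region = {0, 3, 5}.

0, 3, 5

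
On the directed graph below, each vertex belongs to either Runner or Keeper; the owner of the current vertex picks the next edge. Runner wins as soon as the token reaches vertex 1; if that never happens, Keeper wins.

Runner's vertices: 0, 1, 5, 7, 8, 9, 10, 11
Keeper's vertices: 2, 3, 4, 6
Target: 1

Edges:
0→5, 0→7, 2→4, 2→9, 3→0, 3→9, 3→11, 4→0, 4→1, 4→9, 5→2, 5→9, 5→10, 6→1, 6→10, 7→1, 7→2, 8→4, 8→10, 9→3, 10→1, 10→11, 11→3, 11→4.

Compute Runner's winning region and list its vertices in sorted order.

A0 = {1}
A1: add {7, 10} — 7 (Runner) has 7→1; 10 (Runner) has 10→1.
A2: add {0, 5, 6, 8} — 0 (Runner) has 0→7; 5 (Runner) has 5→10; 6 (Keeper): all of {1, 10} already in; 8 (Runner) has 8→10.
A3 = A2; e.g. 2 (Keeper) can still go to 4. Fixed point.
Runner's winning region = {0, 1, 5, 6, 7, 8, 10}.

0, 1, 5, 6, 7, 8, 10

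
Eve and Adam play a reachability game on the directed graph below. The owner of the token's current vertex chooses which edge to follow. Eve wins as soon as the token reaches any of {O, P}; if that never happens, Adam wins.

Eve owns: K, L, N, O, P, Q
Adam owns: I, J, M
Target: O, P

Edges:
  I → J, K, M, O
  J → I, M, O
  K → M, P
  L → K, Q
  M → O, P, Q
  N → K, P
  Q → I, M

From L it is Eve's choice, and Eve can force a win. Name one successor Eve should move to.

K

A0 = {O, P}
A1: add {K, N} — K (Eve) has K→P; N (Eve) has N→P.
A2: add {L} — L (Eve) has L→K.
A3 = A2; e.g. I (Adam) can still go to J. Fixed point.
From L, successor K is in the attractor (rank 1); the other successor Q is not.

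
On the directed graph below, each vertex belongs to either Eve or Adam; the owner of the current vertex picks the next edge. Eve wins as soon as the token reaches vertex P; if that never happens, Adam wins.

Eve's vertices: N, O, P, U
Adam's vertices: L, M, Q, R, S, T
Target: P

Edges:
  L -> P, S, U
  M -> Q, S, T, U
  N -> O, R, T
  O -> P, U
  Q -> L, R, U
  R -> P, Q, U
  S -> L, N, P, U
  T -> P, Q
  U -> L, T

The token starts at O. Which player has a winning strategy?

A0 = {P}
A1: add {O} — O (Eve) has O→P.
O ∈ A1, so Eve can force the target.

Eve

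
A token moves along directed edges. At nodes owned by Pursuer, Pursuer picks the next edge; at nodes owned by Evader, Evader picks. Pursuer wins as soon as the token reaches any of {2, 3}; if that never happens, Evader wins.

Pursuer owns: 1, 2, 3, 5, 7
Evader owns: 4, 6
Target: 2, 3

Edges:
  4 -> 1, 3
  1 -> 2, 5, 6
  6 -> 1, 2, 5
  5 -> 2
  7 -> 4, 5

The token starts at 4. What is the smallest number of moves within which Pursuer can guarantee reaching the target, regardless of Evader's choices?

2

A0 = {2, 3}
A1: add {1, 5} — 1 (Pursuer) has 1→2; 5 (Pursuer) has 5→2.
A2: add {4, 6, 7} — 4 (Evader): all of {1, 3} already in; 6 (Evader): all of {1, 2, 5} already in; 7 (Pursuer) has 7→5.
A2 = all vertices. Fixed point.
4 enters the attractor at level 2, so Pursuer can force the target in 2 moves from there.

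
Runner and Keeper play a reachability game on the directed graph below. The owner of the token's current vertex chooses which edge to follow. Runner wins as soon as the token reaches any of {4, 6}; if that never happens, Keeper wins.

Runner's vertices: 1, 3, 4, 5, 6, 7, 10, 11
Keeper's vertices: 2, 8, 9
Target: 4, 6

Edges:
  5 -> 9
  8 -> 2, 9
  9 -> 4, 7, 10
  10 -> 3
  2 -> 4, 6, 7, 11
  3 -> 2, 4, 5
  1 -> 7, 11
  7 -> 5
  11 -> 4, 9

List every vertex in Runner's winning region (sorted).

1, 3, 4, 6, 10, 11

A0 = {4, 6}
A1: add {3, 11} — 3 (Runner) has 3→4; 11 (Runner) has 11→4.
A2: add {1, 10} — 1 (Runner) has 1→11; 10 (Runner) has 10→3.
A3 = A2; e.g. 2 (Keeper) can still go to 7. Fixed point.
Runner's winning region = {1, 3, 4, 6, 10, 11}.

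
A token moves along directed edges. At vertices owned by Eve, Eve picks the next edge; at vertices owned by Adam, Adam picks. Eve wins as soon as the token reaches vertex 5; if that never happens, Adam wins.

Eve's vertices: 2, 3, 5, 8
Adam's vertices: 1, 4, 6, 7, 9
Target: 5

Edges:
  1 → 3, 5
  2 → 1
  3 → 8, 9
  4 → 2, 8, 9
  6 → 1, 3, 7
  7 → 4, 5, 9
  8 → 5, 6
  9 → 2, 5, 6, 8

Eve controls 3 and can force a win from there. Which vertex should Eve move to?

A0 = {5}
A1: add {8} — 8 (Eve) has 8→5.
A2: add {3} — 3 (Eve) has 3→8.
A3: add {1} — 1 (Adam): all of {3, 5} already in.
A4: add {2} — 2 (Eve) has 2→1.
A5 = A4; e.g. 4 (Adam) can still go to 9. Fixed point.
From 3, successor 8 is in the attractor (rank 1); the other successor 9 is not.

8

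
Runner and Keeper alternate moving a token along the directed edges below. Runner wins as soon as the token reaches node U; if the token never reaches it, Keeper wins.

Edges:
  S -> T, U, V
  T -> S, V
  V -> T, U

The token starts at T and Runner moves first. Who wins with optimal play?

Keeper

Track states (vertex, player-to-move).
A0 = {(U,Runner), (U,Keeper)}
A1: add {(S,Runner), (V,Runner)}.
A2: add {(T,Keeper)}.
A3 = A2; e.g. (S,Keeper) stays out. (T,Runner) never enters ⇒ Keeper avoids the target.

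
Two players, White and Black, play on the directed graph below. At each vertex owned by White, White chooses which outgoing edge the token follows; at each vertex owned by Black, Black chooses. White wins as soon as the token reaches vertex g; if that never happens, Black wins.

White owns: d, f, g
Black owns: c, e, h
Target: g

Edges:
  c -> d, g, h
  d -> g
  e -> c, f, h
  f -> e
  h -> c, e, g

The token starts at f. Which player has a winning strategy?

A0 = {g}
A1: add {d} — d (White) has d→g.
A2 = A1; e.g. c (Black) can still go to h. Fixed point.
f never enters the attractor, so Black can avoid the target forever.

Black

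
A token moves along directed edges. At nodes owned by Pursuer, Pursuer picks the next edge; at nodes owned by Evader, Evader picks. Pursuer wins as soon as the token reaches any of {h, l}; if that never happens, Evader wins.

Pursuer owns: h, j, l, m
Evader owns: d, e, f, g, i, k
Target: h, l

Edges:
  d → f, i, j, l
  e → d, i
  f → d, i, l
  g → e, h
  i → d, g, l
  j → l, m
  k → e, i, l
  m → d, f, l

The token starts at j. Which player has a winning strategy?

Pursuer

A0 = {h, l}
A1: add {j, m} — j (Pursuer) has j→l; m (Pursuer) has m→l.
A2 = A1; e.g. d (Evader) can still go to f. Fixed point.
j ∈ A1, so Pursuer can force the target.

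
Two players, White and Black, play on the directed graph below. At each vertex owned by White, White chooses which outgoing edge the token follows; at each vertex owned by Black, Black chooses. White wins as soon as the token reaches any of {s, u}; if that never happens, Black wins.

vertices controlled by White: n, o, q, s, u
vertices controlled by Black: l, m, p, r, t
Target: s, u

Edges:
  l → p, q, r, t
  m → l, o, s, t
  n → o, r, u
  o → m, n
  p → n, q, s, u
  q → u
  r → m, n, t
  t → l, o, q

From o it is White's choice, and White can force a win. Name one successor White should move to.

n

A0 = {s, u}
A1: add {n, q} — n (White) has n→u; q (White) has q→u.
A2: add {o, p} — o (White) has o→n; p (Black): all of {n, q, s, u} already in.
A3 = A2; e.g. l (Black) can still go to r. Fixed point.
From o, successor n is in the attractor (rank 1); the other successor m is not.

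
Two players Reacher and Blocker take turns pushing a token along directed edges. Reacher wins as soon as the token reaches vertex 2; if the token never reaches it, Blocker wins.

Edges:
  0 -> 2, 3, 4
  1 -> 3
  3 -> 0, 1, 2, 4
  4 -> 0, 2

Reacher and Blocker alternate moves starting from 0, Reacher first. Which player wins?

Track states (vertex, player-to-move).
A0 = {(2,Reacher), (2,Blocker)}
A1: add {(0,Reacher), (3,Reacher), (4,Reacher)}.
(0,Reacher) ∈ A1 ⇒ Reacher forces the target.

Reacher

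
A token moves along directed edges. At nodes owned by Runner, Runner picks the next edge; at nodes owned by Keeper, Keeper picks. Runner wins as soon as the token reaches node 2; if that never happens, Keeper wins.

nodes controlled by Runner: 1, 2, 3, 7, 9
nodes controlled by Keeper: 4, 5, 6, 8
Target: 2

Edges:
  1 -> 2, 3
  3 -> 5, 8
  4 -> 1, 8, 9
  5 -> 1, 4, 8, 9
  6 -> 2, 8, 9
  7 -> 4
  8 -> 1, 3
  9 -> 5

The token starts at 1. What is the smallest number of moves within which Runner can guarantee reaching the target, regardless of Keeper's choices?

1

A0 = {2}
A1: add {1} — 1 (Runner) has 1→2.
A2 = A1; e.g. 3 (Runner) has no edge into A1. Fixed point.
1 enters the attractor at level 1, so Runner can force the target in 1 move from there.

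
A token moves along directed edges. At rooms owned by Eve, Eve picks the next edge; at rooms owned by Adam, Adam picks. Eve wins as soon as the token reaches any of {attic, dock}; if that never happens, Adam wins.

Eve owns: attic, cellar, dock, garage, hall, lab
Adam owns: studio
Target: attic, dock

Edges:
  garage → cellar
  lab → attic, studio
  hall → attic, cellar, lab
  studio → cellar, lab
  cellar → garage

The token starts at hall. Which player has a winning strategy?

Eve

A0 = {attic, dock}
A1: add {hall, lab} — hall (Eve) has hall→attic; lab (Eve) has lab→attic.
A2 = A1; e.g. garage (Eve) has no edge into A1. Fixed point.
hall ∈ A1, so Eve can force the target.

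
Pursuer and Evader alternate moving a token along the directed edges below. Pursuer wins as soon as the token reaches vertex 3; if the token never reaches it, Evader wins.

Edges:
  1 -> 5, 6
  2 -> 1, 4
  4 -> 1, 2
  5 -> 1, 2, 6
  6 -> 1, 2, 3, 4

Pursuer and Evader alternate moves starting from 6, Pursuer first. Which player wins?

Pursuer

Track states (vertex, player-to-move).
A0 = {(3,Pursuer), (3,Evader)}
A1: add {(6,Pursuer)}.
(6,Pursuer) ∈ A1 ⇒ Pursuer forces the target.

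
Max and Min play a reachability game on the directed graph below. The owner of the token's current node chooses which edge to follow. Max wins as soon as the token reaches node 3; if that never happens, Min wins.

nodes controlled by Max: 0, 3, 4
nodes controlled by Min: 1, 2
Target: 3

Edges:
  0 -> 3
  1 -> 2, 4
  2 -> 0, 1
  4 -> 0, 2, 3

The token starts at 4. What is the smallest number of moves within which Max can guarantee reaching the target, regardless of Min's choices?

A0 = {3}
A1: add {0, 4} — 0 (Max) has 0→3; 4 (Max) has 4→3.
A2 = A1; e.g. 1 (Min) can still go to 2. Fixed point.
4 enters the attractor at level 1, so Max can force the target in 1 move from there.

1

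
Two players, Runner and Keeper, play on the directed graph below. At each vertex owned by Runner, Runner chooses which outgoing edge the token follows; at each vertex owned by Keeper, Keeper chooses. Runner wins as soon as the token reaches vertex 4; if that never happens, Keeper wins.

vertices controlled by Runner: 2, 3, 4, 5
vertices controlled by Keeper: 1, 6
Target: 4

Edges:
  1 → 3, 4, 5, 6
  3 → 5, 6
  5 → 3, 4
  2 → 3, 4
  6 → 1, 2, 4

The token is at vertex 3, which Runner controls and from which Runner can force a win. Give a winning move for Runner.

5

A0 = {4}
A1: add {2, 5} — 2 (Runner) has 2→4; 5 (Runner) has 5→4.
A2: add {3} — 3 (Runner) has 3→5.
A3 = A2; e.g. 1 (Keeper) can still go to 6. Fixed point.
From 3, successor 5 is in the attractor (rank 1); the other successor 6 is not.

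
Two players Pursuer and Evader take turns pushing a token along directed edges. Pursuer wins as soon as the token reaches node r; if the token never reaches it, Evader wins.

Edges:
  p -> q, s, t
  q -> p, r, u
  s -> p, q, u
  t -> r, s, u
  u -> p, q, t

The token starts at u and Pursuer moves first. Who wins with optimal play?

Track states (vertex, player-to-move).
A0 = {(r,Pursuer), (r,Evader)}
A1: add {(q,Pursuer), (t,Pursuer)}.
A2 = A1; e.g. (p,Pursuer) stays out. (u,Pursuer) never enters ⇒ Evader avoids the target.

Evader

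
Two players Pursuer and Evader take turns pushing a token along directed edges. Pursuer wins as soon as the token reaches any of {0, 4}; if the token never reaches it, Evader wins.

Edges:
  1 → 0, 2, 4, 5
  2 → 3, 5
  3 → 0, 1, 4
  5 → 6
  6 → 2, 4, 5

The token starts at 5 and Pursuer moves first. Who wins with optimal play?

Evader

Track states (vertex, player-to-move).
A0 = {(0,Pursuer), (0,Evader), (4,Pursuer), (4,Evader)}
A1: add {(1,Pursuer), (3,Pursuer), (6,Pursuer)}.
A2: add {(3,Evader), (5,Evader)}.
A3: add {(2,Pursuer)}.
A4 = A3; e.g. (1,Evader) stays out. (5,Pursuer) never enters ⇒ Evader avoids the target.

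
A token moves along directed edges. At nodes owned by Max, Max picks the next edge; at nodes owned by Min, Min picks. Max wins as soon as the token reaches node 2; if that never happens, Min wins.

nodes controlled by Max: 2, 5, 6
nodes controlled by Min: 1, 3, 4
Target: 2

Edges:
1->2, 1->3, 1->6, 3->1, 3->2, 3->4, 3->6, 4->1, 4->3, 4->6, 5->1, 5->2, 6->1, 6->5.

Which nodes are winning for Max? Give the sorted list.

2, 5, 6

A0 = {2}
A1: add {5} — 5 (Max) has 5→2.
A2: add {6} — 6 (Max) has 6→5.
A3 = A2; e.g. 1 (Min) can still go to 3. Fixed point.
Max's winning region = {2, 5, 6}.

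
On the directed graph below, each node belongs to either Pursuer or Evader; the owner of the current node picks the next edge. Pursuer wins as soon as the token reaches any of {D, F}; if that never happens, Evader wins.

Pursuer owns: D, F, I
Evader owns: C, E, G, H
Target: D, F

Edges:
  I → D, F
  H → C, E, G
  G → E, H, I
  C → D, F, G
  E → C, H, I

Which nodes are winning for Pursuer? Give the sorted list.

D, F, I

A0 = {D, F}
A1: add {I} — I (Pursuer) has I→D.
A2 = A1; e.g. C (Evader) can still go to G. Fixed point.
Pursuer's winning region = {D, F, I}.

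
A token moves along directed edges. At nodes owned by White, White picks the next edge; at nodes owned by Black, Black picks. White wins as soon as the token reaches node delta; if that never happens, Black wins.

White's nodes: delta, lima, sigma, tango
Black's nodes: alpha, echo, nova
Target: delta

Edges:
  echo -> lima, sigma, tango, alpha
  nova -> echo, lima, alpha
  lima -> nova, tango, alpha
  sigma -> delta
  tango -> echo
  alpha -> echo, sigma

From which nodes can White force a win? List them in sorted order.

delta, sigma

A0 = {delta}
A1: add {sigma} — sigma (White) has sigma→delta.
A2 = A1; e.g. echo (Black) can still go to lima. Fixed point.
White's winning region = {delta, sigma}.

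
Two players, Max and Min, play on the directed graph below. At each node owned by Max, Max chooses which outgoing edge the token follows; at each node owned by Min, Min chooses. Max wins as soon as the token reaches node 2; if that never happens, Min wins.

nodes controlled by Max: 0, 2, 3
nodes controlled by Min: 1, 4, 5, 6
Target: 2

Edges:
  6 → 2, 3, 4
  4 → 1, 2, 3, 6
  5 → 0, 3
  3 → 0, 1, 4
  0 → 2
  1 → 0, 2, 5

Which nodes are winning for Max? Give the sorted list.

0, 1, 2, 3, 5

A0 = {2}
A1: add {0} — 0 (Max) has 0→2.
A2: add {3} — 3 (Max) has 3→0.
A3: add {5} — 5 (Min): all of {0, 3} already in.
A4: add {1} — 1 (Min): all of {0, 2, 5} already in.
A5 = A4; e.g. 4 (Min) can still go to 6. Fixed point.
Max's winning region = {0, 1, 2, 3, 5}.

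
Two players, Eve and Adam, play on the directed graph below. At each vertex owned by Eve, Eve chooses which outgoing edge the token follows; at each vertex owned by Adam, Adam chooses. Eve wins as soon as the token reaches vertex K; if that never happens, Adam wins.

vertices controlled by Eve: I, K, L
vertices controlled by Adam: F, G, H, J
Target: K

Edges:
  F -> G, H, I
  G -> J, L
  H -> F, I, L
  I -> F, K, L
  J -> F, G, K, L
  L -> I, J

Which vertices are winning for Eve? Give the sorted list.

I, K, L

A0 = {K}
A1: add {I} — I (Eve) has I→K.
A2: add {L} — L (Eve) has L→I.
A3 = A2; e.g. F (Adam) can still go to G. Fixed point.
Eve's winning region = {I, K, L}.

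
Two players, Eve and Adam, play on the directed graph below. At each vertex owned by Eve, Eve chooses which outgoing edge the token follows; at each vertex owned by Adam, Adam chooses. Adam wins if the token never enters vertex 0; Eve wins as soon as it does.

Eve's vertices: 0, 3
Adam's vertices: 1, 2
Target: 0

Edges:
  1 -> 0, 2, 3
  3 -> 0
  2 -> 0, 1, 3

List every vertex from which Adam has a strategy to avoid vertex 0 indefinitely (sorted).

1, 2

A0 = {0}
A1: add {3} — 3 (Eve) has 3→0.
A2 = A1; e.g. 1 (Adam) can still go to 2. Fixed point.
Eve's attractor = {0, 3}; Adam avoids the target exactly from the complement.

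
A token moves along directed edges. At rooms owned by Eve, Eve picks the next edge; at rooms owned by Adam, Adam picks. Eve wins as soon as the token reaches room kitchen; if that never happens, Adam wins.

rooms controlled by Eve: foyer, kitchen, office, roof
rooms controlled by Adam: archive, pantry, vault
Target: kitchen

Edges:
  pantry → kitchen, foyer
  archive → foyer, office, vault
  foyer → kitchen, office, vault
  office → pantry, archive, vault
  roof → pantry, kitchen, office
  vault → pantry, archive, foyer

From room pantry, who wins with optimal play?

A0 = {kitchen}
A1: add {foyer, roof} — foyer (Eve) has foyer→kitchen; roof (Eve) has roof→kitchen.
A2: add {pantry} — pantry (Adam): all of {kitchen, foyer} already in.
pantry ∈ A2, so Eve can force the target.

Eve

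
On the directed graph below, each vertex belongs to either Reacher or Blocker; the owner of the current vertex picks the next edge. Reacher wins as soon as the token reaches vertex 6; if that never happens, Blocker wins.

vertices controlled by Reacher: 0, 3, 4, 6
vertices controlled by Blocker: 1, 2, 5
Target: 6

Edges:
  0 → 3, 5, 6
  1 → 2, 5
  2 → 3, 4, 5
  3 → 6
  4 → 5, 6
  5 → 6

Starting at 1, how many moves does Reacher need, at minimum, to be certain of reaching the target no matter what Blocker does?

A0 = {6}
A1: add {0, 3, 4, 5} — 0 (Reacher) has 0→6; 3 (Reacher) has 3→6; 4 (Reacher) has 4→6; 5 (Blocker): all of {6} already in.
A2: add {2} — 2 (Blocker): all of {3, 4, 5} already in.
A3: add {1} — 1 (Blocker): all of {2, 5} already in.
A3 = all vertices. Fixed point.
1 enters the attractor at level 3, so Reacher can force the target in 3 moves from there.

3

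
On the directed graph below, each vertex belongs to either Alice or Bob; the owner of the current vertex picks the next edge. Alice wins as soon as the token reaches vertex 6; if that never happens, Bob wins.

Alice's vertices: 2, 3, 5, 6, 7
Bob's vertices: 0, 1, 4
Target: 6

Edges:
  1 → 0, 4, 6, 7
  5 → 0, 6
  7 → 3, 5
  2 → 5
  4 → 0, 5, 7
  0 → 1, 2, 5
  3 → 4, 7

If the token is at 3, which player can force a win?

Alice

A0 = {6}
A1: add {5} — 5 (Alice) has 5→6.
A2: add {2, 7} — 2 (Alice) has 2→5; 7 (Alice) has 7→5.
A3: add {3} — 3 (Alice) has 3→7.
A4 = A3; e.g. 0 (Bob) can still go to 1. Fixed point.
3 ∈ A3, so Alice can force the target.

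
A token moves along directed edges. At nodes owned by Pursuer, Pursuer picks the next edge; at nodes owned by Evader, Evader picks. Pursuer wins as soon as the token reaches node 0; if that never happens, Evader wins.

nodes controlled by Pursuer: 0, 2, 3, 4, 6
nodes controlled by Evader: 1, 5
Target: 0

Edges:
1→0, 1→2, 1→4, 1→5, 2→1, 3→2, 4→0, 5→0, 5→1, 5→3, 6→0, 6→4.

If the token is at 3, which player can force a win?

Evader

A0 = {0}
A1: add {4, 6} — 4 (Pursuer) has 4→0; 6 (Pursuer) has 6→0.
A2 = A1; e.g. 1 (Evader) can still go to 2. Fixed point.
3 never enters the attractor, so Evader can avoid the target forever.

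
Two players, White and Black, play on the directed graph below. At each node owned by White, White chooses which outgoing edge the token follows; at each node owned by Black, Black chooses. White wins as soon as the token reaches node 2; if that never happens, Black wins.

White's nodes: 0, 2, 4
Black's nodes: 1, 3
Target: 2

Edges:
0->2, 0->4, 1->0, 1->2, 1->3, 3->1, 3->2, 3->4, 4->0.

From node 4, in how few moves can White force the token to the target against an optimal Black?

2

A0 = {2}
A1: add {0} — 0 (White) has 0→2.
A2: add {4} — 4 (White) has 4→0.
A3 = A2; e.g. 1 (Black) can still go to 3. Fixed point.
4 enters the attractor at level 2, so White can force the target in 2 moves from there.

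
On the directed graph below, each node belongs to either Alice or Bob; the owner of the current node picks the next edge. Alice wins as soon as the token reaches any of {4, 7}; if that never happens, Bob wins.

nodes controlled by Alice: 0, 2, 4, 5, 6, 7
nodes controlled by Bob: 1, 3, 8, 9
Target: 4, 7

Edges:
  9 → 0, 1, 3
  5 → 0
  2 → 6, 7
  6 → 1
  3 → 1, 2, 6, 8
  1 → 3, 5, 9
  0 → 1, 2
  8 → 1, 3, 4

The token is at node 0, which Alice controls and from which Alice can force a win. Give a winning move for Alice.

2

A0 = {4, 7}
A1: add {2} — 2 (Alice) has 2→7.
A2: add {0} — 0 (Alice) has 0→2.
A3: add {5} — 5 (Alice) has 5→0.
A4 = A3; e.g. 1 (Bob) can still go to 3. Fixed point.
From 0, successor 2 is in the attractor (rank 1); the other successor 1 is not.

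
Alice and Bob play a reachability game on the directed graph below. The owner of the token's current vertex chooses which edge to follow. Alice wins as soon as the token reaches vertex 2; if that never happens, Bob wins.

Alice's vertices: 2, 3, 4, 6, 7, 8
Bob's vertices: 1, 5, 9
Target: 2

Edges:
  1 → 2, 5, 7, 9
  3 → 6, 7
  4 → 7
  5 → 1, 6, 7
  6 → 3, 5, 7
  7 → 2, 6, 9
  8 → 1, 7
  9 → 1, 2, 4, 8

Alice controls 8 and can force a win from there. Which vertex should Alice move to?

7

A0 = {2}
A1: add {7} — 7 (Alice) has 7→2.
A2: add {3, 4, 6, 8} — 3 (Alice) has 3→7; 4 (Alice) has 4→7; 6 (Alice) has 6→7; 8 (Alice) has 8→7.
A3 = A2; e.g. 1 (Bob) can still go to 5. Fixed point.
From 8, successor 7 is in the attractor (rank 1); the other successor 1 is not.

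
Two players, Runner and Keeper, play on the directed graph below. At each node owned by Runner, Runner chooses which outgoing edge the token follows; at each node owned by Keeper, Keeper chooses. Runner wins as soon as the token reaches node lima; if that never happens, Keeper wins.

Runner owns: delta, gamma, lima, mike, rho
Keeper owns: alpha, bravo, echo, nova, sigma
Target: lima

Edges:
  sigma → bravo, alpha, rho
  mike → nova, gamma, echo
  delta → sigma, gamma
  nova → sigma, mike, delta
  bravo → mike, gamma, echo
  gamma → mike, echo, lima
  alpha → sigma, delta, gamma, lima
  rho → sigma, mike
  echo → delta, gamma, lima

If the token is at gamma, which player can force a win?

Runner

A0 = {lima}
A1: add {gamma} — gamma (Runner) has gamma→lima.
gamma ∈ A1, so Runner can force the target.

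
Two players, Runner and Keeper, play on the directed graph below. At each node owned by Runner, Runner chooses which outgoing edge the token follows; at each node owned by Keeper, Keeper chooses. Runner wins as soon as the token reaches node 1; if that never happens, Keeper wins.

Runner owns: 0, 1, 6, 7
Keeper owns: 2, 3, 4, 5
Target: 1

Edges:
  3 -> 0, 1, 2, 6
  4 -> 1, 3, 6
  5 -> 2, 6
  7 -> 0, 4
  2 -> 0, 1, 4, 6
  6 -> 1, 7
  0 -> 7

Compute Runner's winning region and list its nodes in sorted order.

1, 6

A0 = {1}
A1: add {6} — 6 (Runner) has 6→1.
A2 = A1; e.g. 0 (Runner) has no edge into A1. Fixed point.
Runner's winning region = {1, 6}.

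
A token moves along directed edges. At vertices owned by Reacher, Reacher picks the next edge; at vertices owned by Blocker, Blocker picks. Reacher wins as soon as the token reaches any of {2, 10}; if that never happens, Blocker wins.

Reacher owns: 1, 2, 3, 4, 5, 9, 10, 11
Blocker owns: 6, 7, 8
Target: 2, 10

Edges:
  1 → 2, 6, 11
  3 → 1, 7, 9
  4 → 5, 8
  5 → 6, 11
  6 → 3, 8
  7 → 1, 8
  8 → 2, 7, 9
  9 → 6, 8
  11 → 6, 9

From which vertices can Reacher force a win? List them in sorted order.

A0 = {2, 10}
A1: add {1} — 1 (Reacher) has 1→2.
A2: add {3} — 3 (Reacher) has 3→1.
A3 = A2; e.g. 4 (Reacher) has no edge into A2. Fixed point.
Reacher's winning region = {1, 2, 3, 10}.

1, 2, 3, 10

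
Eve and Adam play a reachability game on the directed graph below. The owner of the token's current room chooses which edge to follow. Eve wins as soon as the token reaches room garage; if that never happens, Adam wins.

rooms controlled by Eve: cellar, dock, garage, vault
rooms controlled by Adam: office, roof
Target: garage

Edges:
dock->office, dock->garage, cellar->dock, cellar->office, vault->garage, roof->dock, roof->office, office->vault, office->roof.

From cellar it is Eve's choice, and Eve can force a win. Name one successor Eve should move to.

A0 = {garage}
A1: add {dock, vault} — dock (Eve) has dock→garage; vault (Eve) has vault→garage.
A2: add {cellar} — cellar (Eve) has cellar→dock.
A3 = A2; e.g. roof (Adam) can still go to office. Fixed point.
From cellar, successor dock is in the attractor (rank 1); the other successor office is not.

dock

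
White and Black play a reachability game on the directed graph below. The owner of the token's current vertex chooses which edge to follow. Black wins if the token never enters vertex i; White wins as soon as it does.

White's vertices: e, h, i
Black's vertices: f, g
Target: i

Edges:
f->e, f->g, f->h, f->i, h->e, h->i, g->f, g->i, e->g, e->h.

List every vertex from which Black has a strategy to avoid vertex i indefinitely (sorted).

f, g

A0 = {i}
A1: add {h} — h (White) has h→i.
A2: add {e} — e (White) has e→h.
A3 = A2; e.g. f (Black) can still go to g. Fixed point.
White's attractor = {e, h, i}; Black avoids the target exactly from the complement.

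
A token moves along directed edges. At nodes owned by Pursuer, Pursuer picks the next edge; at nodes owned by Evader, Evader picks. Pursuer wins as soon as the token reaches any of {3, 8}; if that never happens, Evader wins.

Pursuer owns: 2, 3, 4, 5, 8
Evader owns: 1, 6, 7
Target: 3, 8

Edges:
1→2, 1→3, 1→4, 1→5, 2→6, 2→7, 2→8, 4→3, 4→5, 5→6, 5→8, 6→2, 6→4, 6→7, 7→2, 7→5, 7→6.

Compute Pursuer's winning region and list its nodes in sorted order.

1, 2, 3, 4, 5, 8

A0 = {3, 8}
A1: add {2, 4, 5} — 2 (Pursuer) has 2→8; 4 (Pursuer) has 4→3; 5 (Pursuer) has 5→8.
A2: add {1} — 1 (Evader): all of {2, 3, 4, 5} already in.
A3 = A2; e.g. 6 (Evader) can still go to 7. Fixed point.
Pursuer's winning region = {1, 2, 3, 4, 5, 8}.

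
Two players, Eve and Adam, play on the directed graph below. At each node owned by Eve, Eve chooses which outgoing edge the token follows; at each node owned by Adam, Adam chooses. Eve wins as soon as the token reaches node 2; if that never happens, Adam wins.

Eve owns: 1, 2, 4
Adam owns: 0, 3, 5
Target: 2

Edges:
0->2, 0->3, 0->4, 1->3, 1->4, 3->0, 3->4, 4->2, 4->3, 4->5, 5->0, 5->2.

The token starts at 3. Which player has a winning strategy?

Adam

A0 = {2}
A1: add {4} — 4 (Eve) has 4→2.
A2: add {1} — 1 (Eve) has 1→4.
A3 = A2; e.g. 0 (Adam) can still go to 3. Fixed point.
3 never enters the attractor, so Adam can avoid the target forever.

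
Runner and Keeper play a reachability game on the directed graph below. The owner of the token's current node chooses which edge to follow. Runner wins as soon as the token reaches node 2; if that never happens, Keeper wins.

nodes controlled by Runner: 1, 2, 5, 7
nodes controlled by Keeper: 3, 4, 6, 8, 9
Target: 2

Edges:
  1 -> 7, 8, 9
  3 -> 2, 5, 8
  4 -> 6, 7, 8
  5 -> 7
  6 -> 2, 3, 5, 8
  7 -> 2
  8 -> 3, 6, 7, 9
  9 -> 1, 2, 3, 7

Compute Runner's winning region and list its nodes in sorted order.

1, 2, 5, 7

A0 = {2}
A1: add {7} — 7 (Runner) has 7→2.
A2: add {1, 5} — 1 (Runner) has 1→7; 5 (Runner) has 5→7.
A3 = A2; e.g. 3 (Keeper) can still go to 8. Fixed point.
Runner's winning region = {1, 2, 5, 7}.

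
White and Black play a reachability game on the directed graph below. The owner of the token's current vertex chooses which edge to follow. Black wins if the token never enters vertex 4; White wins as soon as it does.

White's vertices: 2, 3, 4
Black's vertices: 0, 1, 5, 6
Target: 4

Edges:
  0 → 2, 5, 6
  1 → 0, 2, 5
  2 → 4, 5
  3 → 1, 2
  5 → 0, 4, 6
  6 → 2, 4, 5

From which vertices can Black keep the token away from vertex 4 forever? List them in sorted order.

A0 = {4}
A1: add {2} — 2 (White) has 2→4.
A2: add {3} — 3 (White) has 3→2.
A3 = A2; e.g. 0 (Black) can still go to 5. Fixed point.
White's attractor = {2, 3, 4}; Black avoids the target exactly from the complement.

0, 1, 5, 6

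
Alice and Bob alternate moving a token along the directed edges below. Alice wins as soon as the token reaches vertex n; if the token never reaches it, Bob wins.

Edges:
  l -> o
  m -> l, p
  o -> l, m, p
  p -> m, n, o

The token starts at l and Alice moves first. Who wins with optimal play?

Track states (vertex, player-to-move).
A0 = {(n,Alice), (n,Bob)}
A1: add {(p,Alice)}.
A2 = A1; e.g. (l,Alice) stays out. (l,Alice) never enters ⇒ Bob avoids the target.

Bob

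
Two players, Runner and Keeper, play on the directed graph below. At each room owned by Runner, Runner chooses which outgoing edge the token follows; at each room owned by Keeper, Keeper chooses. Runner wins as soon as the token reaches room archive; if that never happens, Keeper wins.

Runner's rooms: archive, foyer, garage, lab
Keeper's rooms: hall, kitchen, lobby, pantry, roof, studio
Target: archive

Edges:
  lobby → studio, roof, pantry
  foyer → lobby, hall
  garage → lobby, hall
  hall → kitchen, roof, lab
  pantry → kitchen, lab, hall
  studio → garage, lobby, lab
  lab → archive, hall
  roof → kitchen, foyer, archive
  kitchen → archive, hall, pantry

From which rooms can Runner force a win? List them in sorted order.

A0 = {archive}
A1: add {lab} — lab (Runner) has lab→archive.
A2 = A1; e.g. studio (Keeper) can still go to garage. Fixed point.
Runner's winning region = {archive, lab}.

archive, lab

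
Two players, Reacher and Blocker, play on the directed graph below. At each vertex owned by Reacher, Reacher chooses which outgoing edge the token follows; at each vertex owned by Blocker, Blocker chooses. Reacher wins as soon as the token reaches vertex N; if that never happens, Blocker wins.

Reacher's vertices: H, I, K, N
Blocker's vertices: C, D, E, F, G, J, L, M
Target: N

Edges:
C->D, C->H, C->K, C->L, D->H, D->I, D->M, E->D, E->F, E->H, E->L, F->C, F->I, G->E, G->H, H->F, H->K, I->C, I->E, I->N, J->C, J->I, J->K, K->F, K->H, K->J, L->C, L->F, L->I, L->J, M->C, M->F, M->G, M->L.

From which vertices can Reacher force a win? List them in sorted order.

I, N

A0 = {N}
A1: add {I} — I (Reacher) has I→N.
A2 = A1; e.g. C (Blocker) can still go to D. Fixed point.
Reacher's winning region = {I, N}.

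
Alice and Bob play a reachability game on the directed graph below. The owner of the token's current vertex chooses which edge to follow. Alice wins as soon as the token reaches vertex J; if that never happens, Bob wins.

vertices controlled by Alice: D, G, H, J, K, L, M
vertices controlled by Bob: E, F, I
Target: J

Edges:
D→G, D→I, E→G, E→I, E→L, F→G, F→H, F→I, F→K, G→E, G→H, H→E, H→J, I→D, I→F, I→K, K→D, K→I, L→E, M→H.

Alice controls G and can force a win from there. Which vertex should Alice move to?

A0 = {J}
A1: add {H} — H (Alice) has H→J.
A2: add {G, M} — G (Alice) has G→H; M (Alice) has M→H.
A3: add {D} — D (Alice) has D→G.
A4: add {K} — K (Alice) has K→D.
A5 = A4; e.g. E (Bob) can still go to I. Fixed point.
From G, successor H is in the attractor (rank 1); the other successor E is not.

H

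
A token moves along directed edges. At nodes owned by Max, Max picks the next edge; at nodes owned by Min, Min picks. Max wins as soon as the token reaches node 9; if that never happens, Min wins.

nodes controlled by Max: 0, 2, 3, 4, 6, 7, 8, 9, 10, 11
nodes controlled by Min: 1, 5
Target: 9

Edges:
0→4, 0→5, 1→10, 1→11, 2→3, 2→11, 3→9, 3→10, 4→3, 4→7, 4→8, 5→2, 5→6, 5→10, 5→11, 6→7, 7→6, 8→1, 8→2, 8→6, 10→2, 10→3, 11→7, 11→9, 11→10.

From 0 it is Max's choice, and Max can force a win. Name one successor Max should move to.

4

A0 = {9}
A1: add {3, 11} — 3 (Max) has 3→9; 11 (Max) has 11→9.
A2: add {2, 4, 10} — 2 (Max) has 2→3; 4 (Max) has 4→3; 10 (Max) has 10→3.
A3: add {0, 1, 8} — 0 (Max) has 0→4; 1 (Min): all of {10, 11} already in; 8 (Max) has 8→2.
A4 = A3; e.g. 5 (Min) can still go to 6. Fixed point.
From 0, successor 4 is in the attractor (rank 2); the other successor 5 is not.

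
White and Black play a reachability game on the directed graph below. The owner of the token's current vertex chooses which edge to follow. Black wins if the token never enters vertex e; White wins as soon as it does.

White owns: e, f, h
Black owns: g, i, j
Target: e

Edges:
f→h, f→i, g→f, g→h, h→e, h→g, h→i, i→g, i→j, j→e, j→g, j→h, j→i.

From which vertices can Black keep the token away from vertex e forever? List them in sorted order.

i, j

A0 = {e}
A1: add {h} — h (White) has h→e.
A2: add {f} — f (White) has f→h.
A3: add {g} — g (Black): all of {f, h} already in.
A4 = A3; e.g. i (Black) can still go to j. Fixed point.
White's attractor = {e, f, g, h}; Black avoids the target exactly from the complement.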